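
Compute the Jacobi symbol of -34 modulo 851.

(-34/851)
  = -(34/851)    [851 ≡ 3 mod 4 ⇒ (-1/851) = -1]
  = (17/851)    [851 ≡ 3 mod 8 ⇒ (2/851) = -1]
  = (851/17)    [QR: 17 ≡ 1 mod 4, sign kept]
  = (1/17)    [851 ≡ 1 mod 17]
  = 1    [(1/17) = 1]

1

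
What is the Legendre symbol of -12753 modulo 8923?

1

Reduce the numerator: -12753 ≡ 5093 (mod 8923), so (-12753/8923) = (5093/8923).
5093 ≡ 1 (mod 4), so quadratic reciprocity gives (5093/8923) = (8923/5093). Reduce: 8923 ≡ 3830 (mod 5093). Now have (3830/5093).
Factor out 2: 3830 = 2·1915. Since 5093 ≡ 5 (mod 8), (2/5093) = -1. Now have -(1915/5093).
5093 ≡ 1 (mod 4), so quadratic reciprocity gives (1915/5093) = (5093/1915). Reduce: 5093 ≡ 1263 (mod 1915). Now have -(1263/1915).
Both 1263 ≡ 3 and 1915 ≡ 3 (mod 4), so reciprocity gives (1263/1915) = -(1915/1263). Reduce: 1915 ≡ 652 (mod 1263). Now have (652/1263).
Factor out 2: 652 = 2^2·163. Since 1263 ≡ 7 (mod 8), (2/1263) = +1, and (2/1263)^2 = +1. Now have (163/1263).
Both 163 ≡ 3 and 1263 ≡ 3 (mod 4), so reciprocity gives (163/1263) = -(1263/163). Reduce: 1263 ≡ 122 (mod 163). Now have -(122/163).
Factor out 2: 122 = 2·61. Since 163 ≡ 3 (mod 8), (2/163) = -1. Now have (61/163).
61 ≡ 1 (mod 4), so quadratic reciprocity gives (61/163) = (163/61). Reduce: 163 ≡ 41 (mod 61). Now have (41/61).
41 ≡ 1 (mod 4), so quadratic reciprocity gives (41/61) = (61/41). Reduce: 61 ≡ 20 (mod 41). Now have (20/41).
Factor out 2: 20 = 2^2·5. Since 41 ≡ 1 (mod 8), (2/41) = +1, and (2/41)^2 = +1. Now have (5/41).
5 ≡ 1 (mod 4), so quadratic reciprocity gives (5/41) = (41/5). Reduce: 41 ≡ 1 (mod 5). Now have (1/5).
(1/5) = 1. Collecting the sign factors: 1.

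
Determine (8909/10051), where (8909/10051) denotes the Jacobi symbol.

1

(8909/10051)
  = (10051/8909)    [QR: 8909 ≡ 1 mod 4, sign kept]
  = (1142/8909)    [10051 ≡ 1142 mod 8909]
  = -(571/8909)    [8909 ≡ 5 mod 8 ⇒ (2/8909) = -1]
  = -(8909/571)    [QR: 8909 ≡ 1 mod 4, sign kept]
  = -(344/571)    [8909 ≡ 344 mod 571]
  = (43/571)    [571 ≡ 3 mod 8 ⇒ (2/571)^3 = -1]
  = -(571/43)    [QR: both ≡ 3 mod 4, sign flips]
  = -(12/43)    [571 ≡ 12 mod 43]
  = -(3/43)    [43 ≡ 3 mod 8 ⇒ (2/43)^2 = +1]
  = (43/3)    [QR: both ≡ 3 mod 4, sign flips]
  = (1/3)    [43 ≡ 1 mod 3]
  = 1    [(1/3) = 1]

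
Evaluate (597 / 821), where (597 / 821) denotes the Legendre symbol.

(597 / 821)
  = (821 / 597)    [QR: 597 ≡ 1 mod 4, sign kept]
  = (224 / 597)    [821 ≡ 224 mod 597]
  = -(7 / 597)    [597 ≡ 5 mod 8 ⇒ (2 / 597)^5 = -1]
  = -(597 / 7)    [QR: 597 ≡ 1 mod 4, sign kept]
  = -(2 / 7)    [597 ≡ 2 mod 7]
  = -(1 / 7)    [7 ≡ 7 mod 8 ⇒ (2 / 7) = +1]
  = -1    [(1 / 7) = 1]

-1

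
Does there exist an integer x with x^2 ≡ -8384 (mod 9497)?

yes

(-8384/9497)
  = (8384/9497)    [9497 ≡ 1 mod 4 ⇒ (-1/9497) = +1]
  = (131/9497)    [9497 ≡ 1 mod 8 ⇒ (2/9497)^6 = +1]
  = (9497/131)    [QR: 9497 ≡ 1 mod 4, sign kept]
  = (65/131)    [9497 ≡ 65 mod 131]
  = (131/65)    [QR: 65 ≡ 1 mod 4, sign kept]
  = (1/65)    [131 ≡ 1 mod 65]
  = 1    [(1/65) = 1]
The Legendre symbol is 1, so x^2 ≡ -8384 (mod 9497) has solution.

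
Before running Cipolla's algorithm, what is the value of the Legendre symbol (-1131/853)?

(-1131/853)
  = (575/853)    [-1131 ≡ 575 mod 853]
  = (853/575)    [QR: 853 ≡ 1 mod 4, sign kept]
  = (278/575)    [853 ≡ 278 mod 575]
  = (139/575)    [575 ≡ 7 mod 8 ⇒ (2/575) = +1]
  = -(575/139)    [QR: both ≡ 3 mod 4, sign flips]
  = -(19/139)    [575 ≡ 19 mod 139]
  = (139/19)    [QR: both ≡ 3 mod 4, sign flips]
  = (6/19)    [139 ≡ 6 mod 19]
  = -(3/19)    [19 ≡ 3 mod 8 ⇒ (2/19) = -1]
  = (19/3)    [QR: both ≡ 3 mod 4, sign flips]
  = (1/3)    [19 ≡ 1 mod 3]
  = 1    [(1/3) = 1]

1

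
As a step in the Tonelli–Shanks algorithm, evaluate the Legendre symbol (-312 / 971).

(-312 / 971)
  = -(312 / 971)    [971 ≡ 3 mod 4 ⇒ (-1 / 971) = -1]
  = (39 / 971)    [971 ≡ 3 mod 8 ⇒ (2 / 971)^3 = -1]
  = -(971 / 39)    [QR: both ≡ 3 mod 4, sign flips]
  = -(35 / 39)    [971 ≡ 35 mod 39]
  = (39 / 35)    [QR: both ≡ 3 mod 4, sign flips]
  = (4 / 35)    [39 ≡ 4 mod 35]
  = (1 / 35)    [35 ≡ 3 mod 8 ⇒ (2 / 35)^2 = +1]
  = 1    [(1 / 35) = 1]

1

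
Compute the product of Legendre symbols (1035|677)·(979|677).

1

By multiplicativity, (1035·979|677) = (1035|677)·(979|677).
First factor (1035|677):
Reduce the numerator: 1035 ≡ 358 (mod 677), so (1035|677) = (358|677).
Factor out 2: 358 = 2·179. Since 677 ≡ 5 (mod 8), (2|677) = -1. Now have -(179|677).
677 ≡ 1 (mod 4), so quadratic reciprocity gives (179|677) = (677|179). Reduce: 677 ≡ 140 (mod 179). Now have -(140|179).
Factor out 2: 140 = 2^2·35. Since 179 ≡ 3 (mod 8), (2|179) = -1, and (2|179)^2 = +1. Now have -(35|179).
Both 35 ≡ 3 and 179 ≡ 3 (mod 4), so reciprocity gives (35|179) = -(179|35). Reduce: 179 ≡ 4 (mod 35). Now have (4|35).
Factor out 2: 4 = 2^2. Since 35 ≡ 3 (mod 8), (2|35) = -1, and (2|35)^2 = +1. Now have (1|35).
(1|35) = 1. Collecting the sign factors: 1.
Second factor (979|677):
Reduce the numerator: 979 ≡ 302 (mod 677), so (979|677) = (302|677).
Factor out 2: 302 = 2·151. Since 677 ≡ 5 (mod 8), (2|677) = -1. Now have -(151|677).
677 ≡ 1 (mod 4), so quadratic reciprocity gives (151|677) = (677|151). Reduce: 677 ≡ 73 (mod 151). Now have -(73|151).
73 ≡ 1 (mod 4), so quadratic reciprocity gives (73|151) = (151|73). Reduce: 151 ≡ 5 (mod 73). Now have -(5|73).
5 ≡ 1 (mod 4), so quadratic reciprocity gives (5|73) = (73|5). Reduce: 73 ≡ 3 (mod 5). Now have -(3|5).
5 ≡ 1 (mod 4), so quadratic reciprocity gives (3|5) = (5|3). Reduce: 5 ≡ 2 (mod 3). Now have -(2|3).
Factor out 2: 2 = 2. Since 3 ≡ 3 (mod 8), (2|3) = -1. Now have (1|3).
(1|3) = 1. Collecting the sign factors: 1.
Product: (1)·(1) = 1.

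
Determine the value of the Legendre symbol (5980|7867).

-1

Factor out 2: 5980 = 2^2·1495. Since 7867 ≡ 3 (mod 8), (2|7867) = -1, and (2|7867)^2 = +1. Now have (1495|7867).
Both 1495 ≡ 3 and 7867 ≡ 3 (mod 4), so reciprocity gives (1495|7867) = -(7867|1495). Reduce: 7867 ≡ 392 (mod 1495). Now have -(392|1495).
Factor out 2: 392 = 2^3·49. Since 1495 ≡ 7 (mod 8), (2|1495) = +1, and (2|1495)^3 = +1. Now have -(49|1495).
49 ≡ 1 (mod 4), so quadratic reciprocity gives (49|1495) = (1495|49). Reduce: 1495 ≡ 25 (mod 49). Now have -(25|49).
25 ≡ 1 (mod 4), so quadratic reciprocity gives (25|49) = (49|25). Reduce: 49 ≡ 24 (mod 25). Now have -(24|25).
Factor out 2: 24 = 2^3·3. Since 25 ≡ 1 (mod 8), (2|25) = +1, and (2|25)^3 = +1. Now have -(3|25).
25 ≡ 1 (mod 4), so quadratic reciprocity gives (3|25) = (25|3). Reduce: 25 ≡ 1 (mod 3). Now have -(1|3).
(1|3) = 1. Collecting the sign factors: -1.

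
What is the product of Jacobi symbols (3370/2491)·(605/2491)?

1

By multiplicativity, (3370·605/2491) = (3370/2491)·(605/2491).
First factor (3370/2491):
(3370/2491)
  = (879/2491)    [3370 ≡ 879 mod 2491]
  = -(2491/879)    [QR: both ≡ 3 mod 4, sign flips]
  = -(733/879)    [2491 ≡ 733 mod 879]
  = -(879/733)    [QR: 733 ≡ 1 mod 4, sign kept]
  = -(146/733)    [879 ≡ 146 mod 733]
  = (73/733)    [733 ≡ 5 mod 8 ⇒ (2/733) = -1]
  = (733/73)    [QR: 73 ≡ 1 mod 4, sign kept]
  = (3/73)    [733 ≡ 3 mod 73]
  = (73/3)    [QR: 73 ≡ 1 mod 4, sign kept]
  = (1/3)    [73 ≡ 1 mod 3]
  = 1    [(1/3) = 1]
Second factor (605/2491):
(605/2491)
  = (2491/605)    [QR: 605 ≡ 1 mod 4, sign kept]
  = (71/605)    [2491 ≡ 71 mod 605]
  = (605/71)    [QR: 605 ≡ 1 mod 4, sign kept]
  = (37/71)    [605 ≡ 37 mod 71]
  = (71/37)    [QR: 37 ≡ 1 mod 4, sign kept]
  = (34/37)    [71 ≡ 34 mod 37]
  = -(17/37)    [37 ≡ 5 mod 8 ⇒ (2/37) = -1]
  = -(37/17)    [QR: 17 ≡ 1 mod 4, sign kept]
  = -(3/17)    [37 ≡ 3 mod 17]
  = -(17/3)    [QR: 17 ≡ 1 mod 4, sign kept]
  = -(2/3)    [17 ≡ 2 mod 3]
  = (1/3)    [3 ≡ 3 mod 8 ⇒ (2/3) = -1]
  = 1    [(1/3) = 1]
Product: (1)·(1) = 1.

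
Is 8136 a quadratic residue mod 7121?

Reduce the numerator: 8136 ≡ 1015 (mod 7121), so (8136/7121) = (1015/7121).
7121 ≡ 1 (mod 4), so quadratic reciprocity gives (1015/7121) = (7121/1015). Reduce: 7121 ≡ 16 (mod 1015). Now have (16/1015).
Factor out 2: 16 = 2^4. Since 1015 ≡ 7 (mod 8), (2/1015) = +1, and (2/1015)^4 = +1. Now have (1/1015).
(1/1015) = 1. Collecting the sign factors: 1.
(8136/7121) = 1, and 7121 is prime, so 8136 is a quadratic residue mod 7121.

yes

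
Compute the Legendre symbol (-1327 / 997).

(-1327 / 997)
  = (667 / 997)    [-1327 ≡ 667 mod 997]
  = (997 / 667)    [QR: 997 ≡ 1 mod 4, sign kept]
  = (330 / 667)    [997 ≡ 330 mod 667]
  = -(165 / 667)    [667 ≡ 3 mod 8 ⇒ (2 / 667) = -1]
  = -(667 / 165)    [QR: 165 ≡ 1 mod 4, sign kept]
  = -(7 / 165)    [667 ≡ 7 mod 165]
  = -(165 / 7)    [QR: 165 ≡ 1 mod 4, sign kept]
  = -(4 / 7)    [165 ≡ 4 mod 7]
  = -(1 / 7)    [7 ≡ 7 mod 8 ⇒ (2 / 7)^2 = +1]
  = -1    [(1 / 7) = 1]

-1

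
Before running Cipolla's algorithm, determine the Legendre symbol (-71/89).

Pull out -1: (-71/89) = (-1/89)·(71/89). Since 89 ≡ 1 (mod 4), (-1/89) = +1. Now have (71/89).
89 ≡ 1 (mod 4), so quadratic reciprocity gives (71/89) = (89/71). Reduce: 89 ≡ 18 (mod 71). Now have (18/71).
Factor out 2: 18 = 2·9. Since 71 ≡ 7 (mod 8), (2/71) = +1. Now have (9/71).
9 ≡ 1 (mod 4), so quadratic reciprocity gives (9/71) = (71/9). Reduce: 71 ≡ 8 (mod 9). Now have (8/9).
Factor out 2: 8 = 2^3. Since 9 ≡ 1 (mod 8), (2/9) = +1, and (2/9)^3 = +1. Now have (1/9).
(1/9) = 1. Collecting the sign factors: 1.

1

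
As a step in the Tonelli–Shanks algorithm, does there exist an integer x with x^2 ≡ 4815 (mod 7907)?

no

(4815/7907)
  = -(7907/4815)    [QR: both ≡ 3 mod 4, sign flips]
  = -(3092/4815)    [7907 ≡ 3092 mod 4815]
  = -(773/4815)    [4815 ≡ 7 mod 8 ⇒ (2/4815)^2 = +1]
  = -(4815/773)    [QR: 773 ≡ 1 mod 4, sign kept]
  = -(177/773)    [4815 ≡ 177 mod 773]
  = -(773/177)    [QR: 177 ≡ 1 mod 4, sign kept]
  = -(65/177)    [773 ≡ 65 mod 177]
  = -(177/65)    [QR: 65 ≡ 1 mod 4, sign kept]
  = -(47/65)    [177 ≡ 47 mod 65]
  = -(65/47)    [QR: 65 ≡ 1 mod 4, sign kept]
  = -(18/47)    [65 ≡ 18 mod 47]
  = -(9/47)    [47 ≡ 7 mod 8 ⇒ (2/47) = +1]
  = -(47/9)    [QR: 9 ≡ 1 mod 4, sign kept]
  = -(2/9)    [47 ≡ 2 mod 9]
  = -(1/9)    [9 ≡ 1 mod 8 ⇒ (2/9) = +1]
  = -1    [(1/9) = 1]
(4815/7907) = -1, and 7907 is prime, so 4815 is not a quadratic residue mod 7907.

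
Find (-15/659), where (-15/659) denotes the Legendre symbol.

-1

(-15/659)
  = -(15/659)    [659 ≡ 3 mod 4 ⇒ (-1/659) = -1]
  = (659/15)    [QR: both ≡ 3 mod 4, sign flips]
  = (14/15)    [659 ≡ 14 mod 15]
  = (7/15)    [15 ≡ 7 mod 8 ⇒ (2/15) = +1]
  = -(15/7)    [QR: both ≡ 3 mod 4, sign flips]
  = -(1/7)    [15 ≡ 1 mod 7]
  = -1    [(1/7) = 1]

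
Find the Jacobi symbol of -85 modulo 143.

(-85/143)
  = (58/143)    [-85 ≡ 58 mod 143]
  = (29/143)    [143 ≡ 7 mod 8 ⇒ (2/143) = +1]
  = (143/29)    [QR: 29 ≡ 1 mod 4, sign kept]
  = (27/29)    [143 ≡ 27 mod 29]
  = (29/27)    [QR: 29 ≡ 1 mod 4, sign kept]
  = (2/27)    [29 ≡ 2 mod 27]
  = -(1/27)    [27 ≡ 3 mod 8 ⇒ (2/27) = -1]
  = -1    [(1/27) = 1]

-1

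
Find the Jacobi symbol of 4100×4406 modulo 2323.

1

By multiplicativity, (4100·4406/2323) = (4100/2323)·(4406/2323).
First factor (4100/2323):
Reduce the numerator: 4100 ≡ 1777 (mod 2323), so (4100/2323) = (1777/2323).
1777 ≡ 1 (mod 4), so quadratic reciprocity gives (1777/2323) = (2323/1777). Reduce: 2323 ≡ 546 (mod 1777). Now have (546/1777).
Factor out 2: 546 = 2·273. Since 1777 ≡ 1 (mod 8), (2/1777) = +1. Now have (273/1777).
273 ≡ 1 (mod 4), so quadratic reciprocity gives (273/1777) = (1777/273). Reduce: 1777 ≡ 139 (mod 273). Now have (139/273).
273 ≡ 1 (mod 4), so quadratic reciprocity gives (139/273) = (273/139). Reduce: 273 ≡ 134 (mod 139). Now have (134/139).
Factor out 2: 134 = 2·67. Since 139 ≡ 3 (mod 8), (2/139) = -1. Now have -(67/139).
Both 67 ≡ 3 and 139 ≡ 3 (mod 4), so reciprocity gives (67/139) = -(139/67). Reduce: 139 ≡ 5 (mod 67). Now have (5/67).
5 ≡ 1 (mod 4), so quadratic reciprocity gives (5/67) = (67/5). Reduce: 67 ≡ 2 (mod 5). Now have (2/5).
Factor out 2: 2 = 2. Since 5 ≡ 5 (mod 8), (2/5) = -1. Now have -(1/5).
(1/5) = 1. Collecting the sign factors: -1.
Second factor (4406/2323):
Reduce the numerator: 4406 ≡ 2083 (mod 2323), so (4406/2323) = (2083/2323).
Both 2083 ≡ 3 and 2323 ≡ 3 (mod 4), so reciprocity gives (2083/2323) = -(2323/2083). Reduce: 2323 ≡ 240 (mod 2083). Now have -(240/2083).
Factor out 2: 240 = 2^4·15. Since 2083 ≡ 3 (mod 8), (2/2083) = -1, and (2/2083)^4 = +1. Now have -(15/2083).
Both 15 ≡ 3 and 2083 ≡ 3 (mod 4), so reciprocity gives (15/2083) = -(2083/15). Reduce: 2083 ≡ 13 (mod 15). Now have (13/15).
13 ≡ 1 (mod 4), so quadratic reciprocity gives (13/15) = (15/13). Reduce: 15 ≡ 2 (mod 13). Now have (2/13).
Factor out 2: 2 = 2. Since 13 ≡ 5 (mod 8), (2/13) = -1. Now have -(1/13).
(1/13) = 1. Collecting the sign factors: -1.
Product: (-1)·(-1) = 1.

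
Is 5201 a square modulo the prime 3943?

Reduce the numerator: 5201 ≡ 1258 (mod 3943), so (5201/3943) = (1258/3943).
Factor out 2: 1258 = 2·629. Since 3943 ≡ 7 (mod 8), (2/3943) = +1. Now have (629/3943).
629 ≡ 1 (mod 4), so quadratic reciprocity gives (629/3943) = (3943/629). Reduce: 3943 ≡ 169 (mod 629). Now have (169/629).
169 ≡ 1 (mod 4), so quadratic reciprocity gives (169/629) = (629/169). Reduce: 629 ≡ 122 (mod 169). Now have (122/169).
Factor out 2: 122 = 2·61. Since 169 ≡ 1 (mod 8), (2/169) = +1. Now have (61/169).
61 ≡ 1 (mod 4), so quadratic reciprocity gives (61/169) = (169/61). Reduce: 169 ≡ 47 (mod 61). Now have (47/61).
61 ≡ 1 (mod 4), so quadratic reciprocity gives (47/61) = (61/47). Reduce: 61 ≡ 14 (mod 47). Now have (14/47).
Factor out 2: 14 = 2·7. Since 47 ≡ 7 (mod 8), (2/47) = +1. Now have (7/47).
Both 7 ≡ 3 and 47 ≡ 3 (mod 4), so reciprocity gives (7/47) = -(47/7). Reduce: 47 ≡ 5 (mod 7). Now have -(5/7).
5 ≡ 1 (mod 4), so quadratic reciprocity gives (5/7) = (7/5). Reduce: 7 ≡ 2 (mod 5). Now have -(2/5).
Factor out 2: 2 = 2. Since 5 ≡ 5 (mod 8), (2/5) = -1. Now have (1/5).
(1/5) = 1. Collecting the sign factors: 1.
(5201/3943) = 1, and 3943 is prime, so 5201 is a quadratic residue mod 3943.

yes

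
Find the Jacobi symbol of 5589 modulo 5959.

5589 ≡ 1 (mod 4), so quadratic reciprocity gives (5589/5959) = (5959/5589). Reduce: 5959 ≡ 370 (mod 5589). Now have (370/5589).
Factor out 2: 370 = 2·185. Since 5589 ≡ 5 (mod 8), (2/5589) = -1. Now have -(185/5589).
185 ≡ 1 (mod 4), so quadratic reciprocity gives (185/5589) = (5589/185). Reduce: 5589 ≡ 39 (mod 185). Now have -(39/185).
185 ≡ 1 (mod 4), so quadratic reciprocity gives (39/185) = (185/39). Reduce: 185 ≡ 29 (mod 39). Now have -(29/39).
29 ≡ 1 (mod 4), so quadratic reciprocity gives (29/39) = (39/29). Reduce: 39 ≡ 10 (mod 29). Now have -(10/29).
Factor out 2: 10 = 2·5. Since 29 ≡ 5 (mod 8), (2/29) = -1. Now have (5/29).
5 ≡ 1 (mod 4), so quadratic reciprocity gives (5/29) = (29/5). Reduce: 29 ≡ 4 (mod 5). Now have (4/5).
Factor out 2: 4 = 2^2. Since 5 ≡ 5 (mod 8), (2/5) = -1, and (2/5)^2 = +1. Now have (1/5).
(1/5) = 1. Collecting the sign factors: 1.

1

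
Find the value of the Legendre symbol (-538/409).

Pull out -1: (-538/409) = (-1/409)·(538/409). Since 409 ≡ 1 (mod 4), (-1/409) = +1. Now have (538/409).
Reduce the numerator: 538 ≡ 129 (mod 409), so (538/409) = (129/409).
129 ≡ 1 (mod 4), so quadratic reciprocity gives (129/409) = (409/129). Reduce: 409 ≡ 22 (mod 129). Now have (22/129).
Factor out 2: 22 = 2·11. Since 129 ≡ 1 (mod 8), (2/129) = +1. Now have (11/129).
129 ≡ 1 (mod 4), so quadratic reciprocity gives (11/129) = (129/11). Reduce: 129 ≡ 8 (mod 11). Now have (8/11).
Factor out 2: 8 = 2^3. Since 11 ≡ 3 (mod 8), (2/11) = -1, and (2/11)^3 = -1. Now have -(1/11).
(1/11) = 1. Collecting the sign factors: -1.

-1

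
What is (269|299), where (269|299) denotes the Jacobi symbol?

(269|299)
  = (299|269)    [QR: 269 ≡ 1 mod 4, sign kept]
  = (30|269)    [299 ≡ 30 mod 269]
  = -(15|269)    [269 ≡ 5 mod 8 ⇒ (2|269) = -1]
  = -(269|15)    [QR: 269 ≡ 1 mod 4, sign kept]
  = -(14|15)    [269 ≡ 14 mod 15]
  = -(7|15)    [15 ≡ 7 mod 8 ⇒ (2|15) = +1]
  = (15|7)    [QR: both ≡ 3 mod 4, sign flips]
  = (1|7)    [15 ≡ 1 mod 7]
  = 1    [(1|7) = 1]

1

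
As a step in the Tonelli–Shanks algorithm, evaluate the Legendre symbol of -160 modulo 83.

-1

Reduce the numerator: -160 ≡ 6 (mod 83), so (-160 / 83) = (6 / 83).
Factor out 2: 6 = 2·3. Since 83 ≡ 3 (mod 8), (2 / 83) = -1. Now have -(3 / 83).
Both 3 ≡ 3 and 83 ≡ 3 (mod 4), so reciprocity gives (3 / 83) = -(83 / 3). Reduce: 83 ≡ 2 (mod 3). Now have (2 / 3).
Factor out 2: 2 = 2. Since 3 ≡ 3 (mod 8), (2 / 3) = -1. Now have -(1 / 3).
(1 / 3) = 1. Collecting the sign factors: -1.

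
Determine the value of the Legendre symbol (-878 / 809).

Reduce the numerator: -878 ≡ 740 (mod 809), so (-878 / 809) = (740 / 809).
Factor out 2: 740 = 2^2·185. Since 809 ≡ 1 (mod 8), (2 / 809) = +1, and (2 / 809)^2 = +1. Now have (185 / 809).
185 ≡ 1 (mod 4), so quadratic reciprocity gives (185 / 809) = (809 / 185). Reduce: 809 ≡ 69 (mod 185). Now have (69 / 185).
69 ≡ 1 (mod 4), so quadratic reciprocity gives (69 / 185) = (185 / 69). Reduce: 185 ≡ 47 (mod 69). Now have (47 / 69).
69 ≡ 1 (mod 4), so quadratic reciprocity gives (47 / 69) = (69 / 47). Reduce: 69 ≡ 22 (mod 47). Now have (22 / 47).
Factor out 2: 22 = 2·11. Since 47 ≡ 7 (mod 8), (2 / 47) = +1. Now have (11 / 47).
Both 11 ≡ 3 and 47 ≡ 3 (mod 4), so reciprocity gives (11 / 47) = -(47 / 11). Reduce: 47 ≡ 3 (mod 11). Now have -(3 / 11).
Both 3 ≡ 3 and 11 ≡ 3 (mod 4), so reciprocity gives (3 / 11) = -(11 / 3). Reduce: 11 ≡ 2 (mod 3). Now have (2 / 3).
Factor out 2: 2 = 2. Since 3 ≡ 3 (mod 8), (2 / 3) = -1. Now have -(1 / 3).
(1 / 3) = 1. Collecting the sign factors: -1.

-1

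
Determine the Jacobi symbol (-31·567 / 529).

By multiplicativity, (-31·567 / 529) = (-31 / 529)·(567 / 529).
First factor (-31 / 529):
(-31 / 529)
  = (498 / 529)    [-31 ≡ 498 mod 529]
  = (249 / 529)    [529 ≡ 1 mod 8 ⇒ (2 / 529) = +1]
  = (529 / 249)    [QR: 249 ≡ 1 mod 4, sign kept]
  = (31 / 249)    [529 ≡ 31 mod 249]
  = (249 / 31)    [QR: 249 ≡ 1 mod 4, sign kept]
  = (1 / 31)    [249 ≡ 1 mod 31]
  = 1    [(1 / 31) = 1]
Second factor (567 / 529):
(567 / 529)
  = (38 / 529)    [567 ≡ 38 mod 529]
  = (19 / 529)    [529 ≡ 1 mod 8 ⇒ (2 / 529) = +1]
  = (529 / 19)    [QR: 529 ≡ 1 mod 4, sign kept]
  = (16 / 19)    [529 ≡ 16 mod 19]
  = (1 / 19)    [19 ≡ 3 mod 8 ⇒ (2 / 19)^4 = +1]
  = 1    [(1 / 19) = 1]
Product: (1)·(1) = 1.

1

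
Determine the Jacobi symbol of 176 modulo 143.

0

(176/143)
  = (33/143)    [176 ≡ 33 mod 143]
  = (143/33)    [QR: 33 ≡ 1 mod 4, sign kept]
  = (11/33)    [143 ≡ 11 mod 33]
  = (33/11)    [QR: 33 ≡ 1 mod 4, sign kept]
  = (0/11)    [33 ≡ 0 mod 11]
  = 0    [numerator 0, gcd > 1]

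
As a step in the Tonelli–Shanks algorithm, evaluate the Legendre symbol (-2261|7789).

(-2261|7789)
  = (5528|7789)    [-2261 ≡ 5528 mod 7789]
  = -(691|7789)    [7789 ≡ 5 mod 8 ⇒ (2|7789)^3 = -1]
  = -(7789|691)    [QR: 7789 ≡ 1 mod 4, sign kept]
  = -(188|691)    [7789 ≡ 188 mod 691]
  = -(47|691)    [691 ≡ 3 mod 8 ⇒ (2|691)^2 = +1]
  = (691|47)    [QR: both ≡ 3 mod 4, sign flips]
  = (33|47)    [691 ≡ 33 mod 47]
  = (47|33)    [QR: 33 ≡ 1 mod 4, sign kept]
  = (14|33)    [47 ≡ 14 mod 33]
  = (7|33)    [33 ≡ 1 mod 8 ⇒ (2|33) = +1]
  = (33|7)    [QR: 33 ≡ 1 mod 4, sign kept]
  = (5|7)    [33 ≡ 5 mod 7]
  = (7|5)    [QR: 5 ≡ 1 mod 4, sign kept]
  = (2|5)    [7 ≡ 2 mod 5]
  = -(1|5)    [5 ≡ 5 mod 8 ⇒ (2|5) = -1]
  = -1    [(1|5) = 1]

-1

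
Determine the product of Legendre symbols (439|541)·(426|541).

By multiplicativity, (439·426|541) = (439|541)·(426|541).
First factor (439|541):
541 ≡ 1 (mod 4), so quadratic reciprocity gives (439|541) = (541|439). Reduce: 541 ≡ 102 (mod 439). Now have (102|439).
Factor out 2: 102 = 2·51. Since 439 ≡ 7 (mod 8), (2|439) = +1. Now have (51|439).
Both 51 ≡ 3 and 439 ≡ 3 (mod 4), so reciprocity gives (51|439) = -(439|51). Reduce: 439 ≡ 31 (mod 51). Now have -(31|51).
Both 31 ≡ 3 and 51 ≡ 3 (mod 4), so reciprocity gives (31|51) = -(51|31). Reduce: 51 ≡ 20 (mod 31). Now have (20|31).
Factor out 2: 20 = 2^2·5. Since 31 ≡ 7 (mod 8), (2|31) = +1, and (2|31)^2 = +1. Now have (5|31).
5 ≡ 1 (mod 4), so quadratic reciprocity gives (5|31) = (31|5). Reduce: 31 ≡ 1 (mod 5). Now have (1|5).
(1|5) = 1. Collecting the sign factors: 1.
Second factor (426|541):
Factor out 2: 426 = 2·213. Since 541 ≡ 5 (mod 8), (2|541) = -1. Now have -(213|541).
213 ≡ 1 (mod 4), so quadratic reciprocity gives (213|541) = (541|213). Reduce: 541 ≡ 115 (mod 213). Now have -(115|213).
213 ≡ 1 (mod 4), so quadratic reciprocity gives (115|213) = (213|115). Reduce: 213 ≡ 98 (mod 115). Now have -(98|115).
Factor out 2: 98 = 2·49. Since 115 ≡ 3 (mod 8), (2|115) = -1. Now have (49|115).
49 ≡ 1 (mod 4), so quadratic reciprocity gives (49|115) = (115|49). Reduce: 115 ≡ 17 (mod 49). Now have (17|49).
17 ≡ 1 (mod 4), so quadratic reciprocity gives (17|49) = (49|17). Reduce: 49 ≡ 15 (mod 17). Now have (15|17).
17 ≡ 1 (mod 4), so quadratic reciprocity gives (15|17) = (17|15). Reduce: 17 ≡ 2 (mod 15). Now have (2|15).
Factor out 2: 2 = 2. Since 15 ≡ 7 (mod 8), (2|15) = +1. Now have (1|15).
(1|15) = 1. Collecting the sign factors: 1.
Product: (1)·(1) = 1.

1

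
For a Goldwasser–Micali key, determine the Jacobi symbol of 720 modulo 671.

Reduce the numerator: 720 ≡ 49 (mod 671), so (720|671) = (49|671).
49 ≡ 1 (mod 4), so quadratic reciprocity gives (49|671) = (671|49). Reduce: 671 ≡ 34 (mod 49). Now have (34|49).
Factor out 2: 34 = 2·17. Since 49 ≡ 1 (mod 8), (2|49) = +1. Now have (17|49).
17 ≡ 1 (mod 4), so quadratic reciprocity gives (17|49) = (49|17). Reduce: 49 ≡ 15 (mod 17). Now have (15|17).
17 ≡ 1 (mod 4), so quadratic reciprocity gives (15|17) = (17|15). Reduce: 17 ≡ 2 (mod 15). Now have (2|15).
Factor out 2: 2 = 2. Since 15 ≡ 7 (mod 8), (2|15) = +1. Now have (1|15).
(1|15) = 1. Collecting the sign factors: 1.

1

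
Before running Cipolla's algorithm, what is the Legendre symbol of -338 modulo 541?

Reduce the numerator: -338 ≡ 203 (mod 541), so (-338 / 541) = (203 / 541).
541 ≡ 1 (mod 4), so quadratic reciprocity gives (203 / 541) = (541 / 203). Reduce: 541 ≡ 135 (mod 203). Now have (135 / 203).
Both 135 ≡ 3 and 203 ≡ 3 (mod 4), so reciprocity gives (135 / 203) = -(203 / 135). Reduce: 203 ≡ 68 (mod 135). Now have -(68 / 135).
Factor out 2: 68 = 2^2·17. Since 135 ≡ 7 (mod 8), (2 / 135) = +1, and (2 / 135)^2 = +1. Now have -(17 / 135).
17 ≡ 1 (mod 4), so quadratic reciprocity gives (17 / 135) = (135 / 17). Reduce: 135 ≡ 16 (mod 17). Now have -(16 / 17).
Factor out 2: 16 = 2^4. Since 17 ≡ 1 (mod 8), (2 / 17) = +1, and (2 / 17)^4 = +1. Now have -(1 / 17).
(1 / 17) = 1. Collecting the sign factors: -1.

-1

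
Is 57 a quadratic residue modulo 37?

no

(57/37)
  = (20/37)    [57 ≡ 20 mod 37]
  = (5/37)    [37 ≡ 5 mod 8 ⇒ (2/37)^2 = +1]
  = (37/5)    [QR: 5 ≡ 1 mod 4, sign kept]
  = (2/5)    [37 ≡ 2 mod 5]
  = -(1/5)    [5 ≡ 5 mod 8 ⇒ (2/5) = -1]
  = -1    [(1/5) = 1]
The Legendre symbol is -1, so x^2 ≡ 57 (mod 37) has no solution.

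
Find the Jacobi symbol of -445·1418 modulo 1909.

By multiplicativity, (-445·1418|1909) = (-445|1909)·(1418|1909).
First factor (-445|1909):
Pull out -1: (-445|1909) = (-1|1909)·(445|1909). Since 1909 ≡ 1 (mod 4), (-1|1909) = +1. Now have (445|1909).
445 ≡ 1 (mod 4), so quadratic reciprocity gives (445|1909) = (1909|445). Reduce: 1909 ≡ 129 (mod 445). Now have (129|445).
129 ≡ 1 (mod 4), so quadratic reciprocity gives (129|445) = (445|129). Reduce: 445 ≡ 58 (mod 129). Now have (58|129).
Factor out 2: 58 = 2·29. Since 129 ≡ 1 (mod 8), (2|129) = +1. Now have (29|129).
29 ≡ 1 (mod 4), so quadratic reciprocity gives (29|129) = (129|29). Reduce: 129 ≡ 13 (mod 29). Now have (13|29).
13 ≡ 1 (mod 4), so quadratic reciprocity gives (13|29) = (29|13). Reduce: 29 ≡ 3 (mod 13). Now have (3|13).
13 ≡ 1 (mod 4), so quadratic reciprocity gives (3|13) = (13|3). Reduce: 13 ≡ 1 (mod 3). Now have (1|3).
(1|3) = 1. Collecting the sign factors: 1.
Second factor (1418|1909):
Factor out 2: 1418 = 2·709. Since 1909 ≡ 5 (mod 8), (2|1909) = -1. Now have -(709|1909).
709 ≡ 1 (mod 4), so quadratic reciprocity gives (709|1909) = (1909|709). Reduce: 1909 ≡ 491 (mod 709). Now have -(491|709).
709 ≡ 1 (mod 4), so quadratic reciprocity gives (491|709) = (709|491). Reduce: 709 ≡ 218 (mod 491). Now have -(218|491).
Factor out 2: 218 = 2·109. Since 491 ≡ 3 (mod 8), (2|491) = -1. Now have (109|491).
109 ≡ 1 (mod 4), so quadratic reciprocity gives (109|491) = (491|109). Reduce: 491 ≡ 55 (mod 109). Now have (55|109).
109 ≡ 1 (mod 4), so quadratic reciprocity gives (55|109) = (109|55). Reduce: 109 ≡ 54 (mod 55). Now have (54|55).
Factor out 2: 54 = 2·27. Since 55 ≡ 7 (mod 8), (2|55) = +1. Now have (27|55).
Both 27 ≡ 3 and 55 ≡ 3 (mod 4), so reciprocity gives (27|55) = -(55|27). Reduce: 55 ≡ 1 (mod 27). Now have -(1|27).
(1|27) = 1. Collecting the sign factors: -1.
Product: (1)·(-1) = -1.

-1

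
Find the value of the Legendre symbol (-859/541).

(-859/541)
  = (859/541)    [541 ≡ 1 mod 4 ⇒ (-1/541) = +1]
  = (318/541)    [859 ≡ 318 mod 541]
  = -(159/541)    [541 ≡ 5 mod 8 ⇒ (2/541) = -1]
  = -(541/159)    [QR: 541 ≡ 1 mod 4, sign kept]
  = -(64/159)    [541 ≡ 64 mod 159]
  = -(1/159)    [159 ≡ 7 mod 8 ⇒ (2/159)^6 = +1]
  = -1    [(1/159) = 1]

-1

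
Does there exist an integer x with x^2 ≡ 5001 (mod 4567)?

no

Reduce the numerator: 5001 ≡ 434 (mod 4567), so (5001/4567) = (434/4567).
Factor out 2: 434 = 2·217. Since 4567 ≡ 7 (mod 8), (2/4567) = +1. Now have (217/4567).
217 ≡ 1 (mod 4), so quadratic reciprocity gives (217/4567) = (4567/217). Reduce: 4567 ≡ 10 (mod 217). Now have (10/217).
Factor out 2: 10 = 2·5. Since 217 ≡ 1 (mod 8), (2/217) = +1. Now have (5/217).
5 ≡ 1 (mod 4), so quadratic reciprocity gives (5/217) = (217/5). Reduce: 217 ≡ 2 (mod 5). Now have (2/5).
Factor out 2: 2 = 2. Since 5 ≡ 5 (mod 8), (2/5) = -1. Now have -(1/5).
(1/5) = 1. Collecting the sign factors: -1.
The Legendre symbol is -1, so x^2 ≡ 5001 (mod 4567) has no solution.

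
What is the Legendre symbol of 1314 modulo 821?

Reduce the numerator: 1314 ≡ 493 (mod 821), so (1314/821) = (493/821).
493 ≡ 1 (mod 4), so quadratic reciprocity gives (493/821) = (821/493). Reduce: 821 ≡ 328 (mod 493). Now have (328/493).
Factor out 2: 328 = 2^3·41. Since 493 ≡ 5 (mod 8), (2/493) = -1, and (2/493)^3 = -1. Now have -(41/493).
41 ≡ 1 (mod 4), so quadratic reciprocity gives (41/493) = (493/41). Reduce: 493 ≡ 1 (mod 41). Now have -(1/41).
(1/41) = 1. Collecting the sign factors: -1.

-1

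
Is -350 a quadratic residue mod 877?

no

Reduce the numerator: -350 ≡ 527 (mod 877), so (-350/877) = (527/877).
877 ≡ 1 (mod 4), so quadratic reciprocity gives (527/877) = (877/527). Reduce: 877 ≡ 350 (mod 527). Now have (350/527).
Factor out 2: 350 = 2·175. Since 527 ≡ 7 (mod 8), (2/527) = +1. Now have (175/527).
Both 175 ≡ 3 and 527 ≡ 3 (mod 4), so reciprocity gives (175/527) = -(527/175). Reduce: 527 ≡ 2 (mod 175). Now have -(2/175).
Factor out 2: 2 = 2. Since 175 ≡ 7 (mod 8), (2/175) = +1. Now have -(1/175).
(1/175) = 1. Collecting the sign factors: -1.
(-350/877) = -1, and 877 is prime, so -350 is not a quadratic residue mod 877.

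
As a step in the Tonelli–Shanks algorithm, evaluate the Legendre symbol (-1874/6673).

(-1874/6673)
  = (4799/6673)    [-1874 ≡ 4799 mod 6673]
  = (6673/4799)    [QR: 6673 ≡ 1 mod 4, sign kept]
  = (1874/4799)    [6673 ≡ 1874 mod 4799]
  = (937/4799)    [4799 ≡ 7 mod 8 ⇒ (2/4799) = +1]
  = (4799/937)    [QR: 937 ≡ 1 mod 4, sign kept]
  = (114/937)    [4799 ≡ 114 mod 937]
  = (57/937)    [937 ≡ 1 mod 8 ⇒ (2/937) = +1]
  = (937/57)    [QR: 57 ≡ 1 mod 4, sign kept]
  = (25/57)    [937 ≡ 25 mod 57]
  = (57/25)    [QR: 25 ≡ 1 mod 4, sign kept]
  = (7/25)    [57 ≡ 7 mod 25]
  = (25/7)    [QR: 25 ≡ 1 mod 4, sign kept]
  = (4/7)    [25 ≡ 4 mod 7]
  = (1/7)    [7 ≡ 7 mod 8 ⇒ (2/7)^2 = +1]
  = 1    [(1/7) = 1]

1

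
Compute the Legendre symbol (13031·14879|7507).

By multiplicativity, (13031·14879|7507) = (13031|7507)·(14879|7507).
First factor (13031|7507):
Reduce the numerator: 13031 ≡ 5524 (mod 7507), so (13031|7507) = (5524|7507).
Factor out 2: 5524 = 2^2·1381. Since 7507 ≡ 3 (mod 8), (2|7507) = -1, and (2|7507)^2 = +1. Now have (1381|7507).
1381 ≡ 1 (mod 4), so quadratic reciprocity gives (1381|7507) = (7507|1381). Reduce: 7507 ≡ 602 (mod 1381). Now have (602|1381).
Factor out 2: 602 = 2·301. Since 1381 ≡ 5 (mod 8), (2|1381) = -1. Now have -(301|1381).
301 ≡ 1 (mod 4), so quadratic reciprocity gives (301|1381) = (1381|301). Reduce: 1381 ≡ 177 (mod 301). Now have -(177|301).
177 ≡ 1 (mod 4), so quadratic reciprocity gives (177|301) = (301|177). Reduce: 301 ≡ 124 (mod 177). Now have -(124|177).
Factor out 2: 124 = 2^2·31. Since 177 ≡ 1 (mod 8), (2|177) = +1, and (2|177)^2 = +1. Now have -(31|177).
177 ≡ 1 (mod 4), so quadratic reciprocity gives (31|177) = (177|31). Reduce: 177 ≡ 22 (mod 31). Now have -(22|31).
Factor out 2: 22 = 2·11. Since 31 ≡ 7 (mod 8), (2|31) = +1. Now have -(11|31).
Both 11 ≡ 3 and 31 ≡ 3 (mod 4), so reciprocity gives (11|31) = -(31|11). Reduce: 31 ≡ 9 (mod 11). Now have (9|11).
9 ≡ 1 (mod 4), so quadratic reciprocity gives (9|11) = (11|9). Reduce: 11 ≡ 2 (mod 9). Now have (2|9).
Factor out 2: 2 = 2. Since 9 ≡ 1 (mod 8), (2|9) = +1. Now have (1|9).
(1|9) = 1. Collecting the sign factors: 1.
Second factor (14879|7507):
Reduce the numerator: 14879 ≡ 7372 (mod 7507), so (14879|7507) = (7372|7507).
Factor out 2: 7372 = 2^2·1843. Since 7507 ≡ 3 (mod 8), (2|7507) = -1, and (2|7507)^2 = +1. Now have (1843|7507).
Both 1843 ≡ 3 and 7507 ≡ 3 (mod 4), so reciprocity gives (1843|7507) = -(7507|1843). Reduce: 7507 ≡ 135 (mod 1843). Now have -(135|1843).
Both 135 ≡ 3 and 1843 ≡ 3 (mod 4), so reciprocity gives (135|1843) = -(1843|135). Reduce: 1843 ≡ 88 (mod 135). Now have (88|135).
Factor out 2: 88 = 2^3·11. Since 135 ≡ 7 (mod 8), (2|135) = +1, and (2|135)^3 = +1. Now have (11|135).
Both 11 ≡ 3 and 135 ≡ 3 (mod 4), so reciprocity gives (11|135) = -(135|11). Reduce: 135 ≡ 3 (mod 11). Now have -(3|11).
Both 3 ≡ 3 and 11 ≡ 3 (mod 4), so reciprocity gives (3|11) = -(11|3). Reduce: 11 ≡ 2 (mod 3). Now have (2|3).
Factor out 2: 2 = 2. Since 3 ≡ 3 (mod 8), (2|3) = -1. Now have -(1|3).
(1|3) = 1. Collecting the sign factors: -1.
Product: (1)·(-1) = -1.

-1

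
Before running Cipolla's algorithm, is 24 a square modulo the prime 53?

Factor out 2: 24 = 2^3·3. Since 53 ≡ 5 (mod 8), (2/53) = -1, and (2/53)^3 = -1. Now have -(3/53).
53 ≡ 1 (mod 4), so quadratic reciprocity gives (3/53) = (53/3). Reduce: 53 ≡ 2 (mod 3). Now have -(2/3).
Factor out 2: 2 = 2. Since 3 ≡ 3 (mod 8), (2/3) = -1. Now have (1/3).
(1/3) = 1. Collecting the sign factors: 1.
(24/53) = 1, and 53 is prime, so 24 is a quadratic residue mod 53.

yes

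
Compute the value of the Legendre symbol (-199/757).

(-199/757)
  = (558/757)    [-199 ≡ 558 mod 757]
  = -(279/757)    [757 ≡ 5 mod 8 ⇒ (2/757) = -1]
  = -(757/279)    [QR: 757 ≡ 1 mod 4, sign kept]
  = -(199/279)    [757 ≡ 199 mod 279]
  = (279/199)    [QR: both ≡ 3 mod 4, sign flips]
  = (80/199)    [279 ≡ 80 mod 199]
  = (5/199)    [199 ≡ 7 mod 8 ⇒ (2/199)^4 = +1]
  = (199/5)    [QR: 5 ≡ 1 mod 4, sign kept]
  = (4/5)    [199 ≡ 4 mod 5]
  = (1/5)    [5 ≡ 5 mod 8 ⇒ (2/5)^2 = +1]
  = 1    [(1/5) = 1]

1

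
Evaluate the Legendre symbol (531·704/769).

By multiplicativity, (531·704/769) = (531/769)·(704/769).
First factor (531/769):
769 ≡ 1 (mod 4), so quadratic reciprocity gives (531/769) = (769/531). Reduce: 769 ≡ 238 (mod 531). Now have (238/531).
Factor out 2: 238 = 2·119. Since 531 ≡ 3 (mod 8), (2/531) = -1. Now have -(119/531).
Both 119 ≡ 3 and 531 ≡ 3 (mod 4), so reciprocity gives (119/531) = -(531/119). Reduce: 531 ≡ 55 (mod 119). Now have (55/119).
Both 55 ≡ 3 and 119 ≡ 3 (mod 4), so reciprocity gives (55/119) = -(119/55). Reduce: 119 ≡ 9 (mod 55). Now have -(9/55).
9 ≡ 1 (mod 4), so quadratic reciprocity gives (9/55) = (55/9). Reduce: 55 ≡ 1 (mod 9). Now have -(1/9).
(1/9) = 1. Collecting the sign factors: -1.
Second factor (704/769):
Factor out 2: 704 = 2^6·11. Since 769 ≡ 1 (mod 8), (2/769) = +1, and (2/769)^6 = +1. Now have (11/769).
769 ≡ 1 (mod 4), so quadratic reciprocity gives (11/769) = (769/11). Reduce: 769 ≡ 10 (mod 11). Now have (10/11).
Factor out 2: 10 = 2·5. Since 11 ≡ 3 (mod 8), (2/11) = -1. Now have -(5/11).
5 ≡ 1 (mod 4), so quadratic reciprocity gives (5/11) = (11/5). Reduce: 11 ≡ 1 (mod 5). Now have -(1/5).
(1/5) = 1. Collecting the sign factors: -1.
Product: (-1)·(-1) = 1.

1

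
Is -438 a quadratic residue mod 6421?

no

(-438/6421)
  = (5983/6421)    [-438 ≡ 5983 mod 6421]
  = (6421/5983)    [QR: 6421 ≡ 1 mod 4, sign kept]
  = (438/5983)    [6421 ≡ 438 mod 5983]
  = (219/5983)    [5983 ≡ 7 mod 8 ⇒ (2/5983) = +1]
  = -(5983/219)    [QR: both ≡ 3 mod 4, sign flips]
  = -(70/219)    [5983 ≡ 70 mod 219]
  = (35/219)    [219 ≡ 3 mod 8 ⇒ (2/219) = -1]
  = -(219/35)    [QR: both ≡ 3 mod 4, sign flips]
  = -(9/35)    [219 ≡ 9 mod 35]
  = -(35/9)    [QR: 9 ≡ 1 mod 4, sign kept]
  = -(8/9)    [35 ≡ 8 mod 9]
  = -(1/9)    [9 ≡ 1 mod 8 ⇒ (2/9)^3 = +1]
  = -1    [(1/9) = 1]
(-438/6421) = -1, and 6421 is prime, so -438 is not a quadratic residue mod 6421.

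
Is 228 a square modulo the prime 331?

no

(228/331)
  = (57/331)    [331 ≡ 3 mod 8 ⇒ (2/331)^2 = +1]
  = (331/57)    [QR: 57 ≡ 1 mod 4, sign kept]
  = (46/57)    [331 ≡ 46 mod 57]
  = (23/57)    [57 ≡ 1 mod 8 ⇒ (2/57) = +1]
  = (57/23)    [QR: 57 ≡ 1 mod 4, sign kept]
  = (11/23)    [57 ≡ 11 mod 23]
  = -(23/11)    [QR: both ≡ 3 mod 4, sign flips]
  = -(1/11)    [23 ≡ 1 mod 11]
  = -1    [(1/11) = 1]
The Legendre symbol is -1, so x^2 ≡ 228 (mod 331) has no solution.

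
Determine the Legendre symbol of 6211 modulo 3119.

Reduce the numerator: 6211 ≡ 3092 (mod 3119), so (6211/3119) = (3092/3119).
Factor out 2: 3092 = 2^2·773. Since 3119 ≡ 7 (mod 8), (2/3119) = +1, and (2/3119)^2 = +1. Now have (773/3119).
773 ≡ 1 (mod 4), so quadratic reciprocity gives (773/3119) = (3119/773). Reduce: 3119 ≡ 27 (mod 773). Now have (27/773).
773 ≡ 1 (mod 4), so quadratic reciprocity gives (27/773) = (773/27). Reduce: 773 ≡ 17 (mod 27). Now have (17/27).
17 ≡ 1 (mod 4), so quadratic reciprocity gives (17/27) = (27/17). Reduce: 27 ≡ 10 (mod 17). Now have (10/17).
Factor out 2: 10 = 2·5. Since 17 ≡ 1 (mod 8), (2/17) = +1. Now have (5/17).
5 ≡ 1 (mod 4), so quadratic reciprocity gives (5/17) = (17/5). Reduce: 17 ≡ 2 (mod 5). Now have (2/5).
Factor out 2: 2 = 2. Since 5 ≡ 5 (mod 8), (2/5) = -1. Now have -(1/5).
(1/5) = 1. Collecting the sign factors: -1.

-1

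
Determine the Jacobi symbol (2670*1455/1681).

By multiplicativity, (2670·1455/1681) = (2670/1681)·(1455/1681).
First factor (2670/1681):
Reduce the numerator: 2670 ≡ 989 (mod 1681), so (2670/1681) = (989/1681).
989 ≡ 1 (mod 4), so quadratic reciprocity gives (989/1681) = (1681/989). Reduce: 1681 ≡ 692 (mod 989). Now have (692/989).
Factor out 2: 692 = 2^2·173. Since 989 ≡ 5 (mod 8), (2/989) = -1, and (2/989)^2 = +1. Now have (173/989).
173 ≡ 1 (mod 4), so quadratic reciprocity gives (173/989) = (989/173). Reduce: 989 ≡ 124 (mod 173). Now have (124/173).
Factor out 2: 124 = 2^2·31. Since 173 ≡ 5 (mod 8), (2/173) = -1, and (2/173)^2 = +1. Now have (31/173).
173 ≡ 1 (mod 4), so quadratic reciprocity gives (31/173) = (173/31). Reduce: 173 ≡ 18 (mod 31). Now have (18/31).
Factor out 2: 18 = 2·9. Since 31 ≡ 7 (mod 8), (2/31) = +1. Now have (9/31).
9 ≡ 1 (mod 4), so quadratic reciprocity gives (9/31) = (31/9). Reduce: 31 ≡ 4 (mod 9). Now have (4/9).
Factor out 2: 4 = 2^2. Since 9 ≡ 1 (mod 8), (2/9) = +1, and (2/9)^2 = +1. Now have (1/9).
(1/9) = 1. Collecting the sign factors: 1.
Second factor (1455/1681):
1681 ≡ 1 (mod 4), so quadratic reciprocity gives (1455/1681) = (1681/1455). Reduce: 1681 ≡ 226 (mod 1455). Now have (226/1455).
Factor out 2: 226 = 2·113. Since 1455 ≡ 7 (mod 8), (2/1455) = +1. Now have (113/1455).
113 ≡ 1 (mod 4), so quadratic reciprocity gives (113/1455) = (1455/113). Reduce: 1455 ≡ 99 (mod 113). Now have (99/113).
113 ≡ 1 (mod 4), so quadratic reciprocity gives (99/113) = (113/99). Reduce: 113 ≡ 14 (mod 99). Now have (14/99).
Factor out 2: 14 = 2·7. Since 99 ≡ 3 (mod 8), (2/99) = -1. Now have -(7/99).
Both 7 ≡ 3 and 99 ≡ 3 (mod 4), so reciprocity gives (7/99) = -(99/7). Reduce: 99 ≡ 1 (mod 7). Now have (1/7).
(1/7) = 1. Collecting the sign factors: 1.
Product: (1)·(1) = 1.

1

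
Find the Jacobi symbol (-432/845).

-1

(-432/845)
  = (432/845)    [845 ≡ 1 mod 4 ⇒ (-1/845) = +1]
  = (27/845)    [845 ≡ 5 mod 8 ⇒ (2/845)^4 = +1]
  = (845/27)    [QR: 845 ≡ 1 mod 4, sign kept]
  = (8/27)    [845 ≡ 8 mod 27]
  = -(1/27)    [27 ≡ 3 mod 8 ⇒ (2/27)^3 = -1]
  = -1    [(1/27) = 1]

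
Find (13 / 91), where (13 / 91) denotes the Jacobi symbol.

0

(13 / 91)
  = (91 / 13)    [QR: 13 ≡ 1 mod 4, sign kept]
  = (0 / 13)    [91 ≡ 0 mod 13]
  = 0    [numerator 0, gcd > 1]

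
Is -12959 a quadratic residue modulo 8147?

Pull out -1: (-12959/8147) = (-1/8147)·(12959/8147). Since 8147 ≡ 3 (mod 4), (-1/8147) = -1. Now have -(12959/8147).
Reduce the numerator: 12959 ≡ 4812 (mod 8147), so (12959/8147) = (4812/8147).
Factor out 2: 4812 = 2^2·1203. Since 8147 ≡ 3 (mod 8), (2/8147) = -1, and (2/8147)^2 = +1. Now have -(1203/8147).
Both 1203 ≡ 3 and 8147 ≡ 3 (mod 4), so reciprocity gives (1203/8147) = -(8147/1203). Reduce: 8147 ≡ 929 (mod 1203). Now have (929/1203).
929 ≡ 1 (mod 4), so quadratic reciprocity gives (929/1203) = (1203/929). Reduce: 1203 ≡ 274 (mod 929). Now have (274/929).
Factor out 2: 274 = 2·137. Since 929 ≡ 1 (mod 8), (2/929) = +1. Now have (137/929).
137 ≡ 1 (mod 4), so quadratic reciprocity gives (137/929) = (929/137). Reduce: 929 ≡ 107 (mod 137). Now have (107/137).
137 ≡ 1 (mod 4), so quadratic reciprocity gives (107/137) = (137/107). Reduce: 137 ≡ 30 (mod 107). Now have (30/107).
Factor out 2: 30 = 2·15. Since 107 ≡ 3 (mod 8), (2/107) = -1. Now have -(15/107).
Both 15 ≡ 3 and 107 ≡ 3 (mod 4), so reciprocity gives (15/107) = -(107/15). Reduce: 107 ≡ 2 (mod 15). Now have (2/15).
Factor out 2: 2 = 2. Since 15 ≡ 7 (mod 8), (2/15) = +1. Now have (1/15).
(1/15) = 1. Collecting the sign factors: 1.
(-12959/8147) = 1, and 8147 is prime, so -12959 is a quadratic residue mod 8147.

yes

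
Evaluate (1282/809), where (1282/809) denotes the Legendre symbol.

(1282/809)
  = (473/809)    [1282 ≡ 473 mod 809]
  = (809/473)    [QR: 473 ≡ 1 mod 4, sign kept]
  = (336/473)    [809 ≡ 336 mod 473]
  = (21/473)    [473 ≡ 1 mod 8 ⇒ (2/473)^4 = +1]
  = (473/21)    [QR: 21 ≡ 1 mod 4, sign kept]
  = (11/21)    [473 ≡ 11 mod 21]
  = (21/11)    [QR: 21 ≡ 1 mod 4, sign kept]
  = (10/11)    [21 ≡ 10 mod 11]
  = -(5/11)    [11 ≡ 3 mod 8 ⇒ (2/11) = -1]
  = -(11/5)    [QR: 5 ≡ 1 mod 4, sign kept]
  = -(1/5)    [11 ≡ 1 mod 5]
  = -1    [(1/5) = 1]

-1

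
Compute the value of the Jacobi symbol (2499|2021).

-1

Reduce the numerator: 2499 ≡ 478 (mod 2021), so (2499|2021) = (478|2021).
Factor out 2: 478 = 2·239. Since 2021 ≡ 5 (mod 8), (2|2021) = -1. Now have -(239|2021).
2021 ≡ 1 (mod 4), so quadratic reciprocity gives (239|2021) = (2021|239). Reduce: 2021 ≡ 109 (mod 239). Now have -(109|239).
109 ≡ 1 (mod 4), so quadratic reciprocity gives (109|239) = (239|109). Reduce: 239 ≡ 21 (mod 109). Now have -(21|109).
21 ≡ 1 (mod 4), so quadratic reciprocity gives (21|109) = (109|21). Reduce: 109 ≡ 4 (mod 21). Now have -(4|21).
Factor out 2: 4 = 2^2. Since 21 ≡ 5 (mod 8), (2|21) = -1, and (2|21)^2 = +1. Now have -(1|21).
(1|21) = 1. Collecting the sign factors: -1.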